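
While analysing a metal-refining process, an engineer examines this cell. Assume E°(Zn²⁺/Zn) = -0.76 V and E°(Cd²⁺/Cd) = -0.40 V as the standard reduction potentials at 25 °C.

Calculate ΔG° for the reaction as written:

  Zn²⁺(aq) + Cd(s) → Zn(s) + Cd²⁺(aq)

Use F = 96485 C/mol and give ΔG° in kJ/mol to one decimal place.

+69.5 kJ/mol

As written, Zn²⁺/Zn is reduced (cathode) and Cd²⁺/Cd is oxidised (anode), so E°cell = (-0.76) − (-0.40) = -0.36 V.
Balancing electrons gives n = 2.
ΔG° = −nFE° = −(2)(96485)(-0.36) = 69,469 J = +69.5 kJ/mol.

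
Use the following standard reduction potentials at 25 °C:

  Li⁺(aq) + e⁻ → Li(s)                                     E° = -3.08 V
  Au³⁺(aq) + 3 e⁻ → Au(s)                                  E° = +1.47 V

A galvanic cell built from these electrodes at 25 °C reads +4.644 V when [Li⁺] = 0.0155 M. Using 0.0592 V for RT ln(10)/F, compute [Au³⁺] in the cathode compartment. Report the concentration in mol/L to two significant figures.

0.22 M

Au³⁺/Au is the cathode, Li⁺/Li the anode: E°cell = +4.55 V, n = 3.
Overall reaction: Au³⁺(aq) + 3 Li(s) → Au(s) + 3 Li⁺(aq); Q = [Li⁺]^3/[Au³⁺]^1.
From E = E° − (0.0592/n) log Q: log Q = (E° − E)·n/0.0592 = (+4.55 − (+4.644))·3/0.0592 = -4.7635.
So 1·log[Au³⁺] = 3·log(0.0155) − log Q = -5.4290 − (-4.7635) = -0.6655; [Au³⁺] = 10^(-0.6655) ≈ 0.22 M.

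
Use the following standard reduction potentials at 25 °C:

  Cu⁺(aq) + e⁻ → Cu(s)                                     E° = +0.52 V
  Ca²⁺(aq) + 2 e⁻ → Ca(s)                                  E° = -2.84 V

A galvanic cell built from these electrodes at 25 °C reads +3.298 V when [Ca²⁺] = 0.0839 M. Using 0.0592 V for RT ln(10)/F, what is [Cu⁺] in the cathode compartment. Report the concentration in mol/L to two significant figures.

Cu⁺/Cu is the cathode, Ca²⁺/Ca the anode: E°cell = +3.36 V, n = 2.
Overall reaction: 2 Cu⁺(aq) + Ca(s) → 2 Cu(s) + Ca²⁺(aq); Q = [Ca²⁺]^1/[Cu⁺]^2.
From E = E° − (0.0592/n) log Q: log Q = (E° − E)·n/0.0592 = (+3.36 − (+3.298))·2/0.0592 = 2.0946.
So 2·log[Cu⁺] = 1·log(0.0839) − log Q = -1.0762 − (2.0946) = -3.1708; log[Cu⁺] = -3.1708 / 2 = -1.5854; [Cu⁺] = 10^(-1.5854) ≈ 0.026 M.

0.026 M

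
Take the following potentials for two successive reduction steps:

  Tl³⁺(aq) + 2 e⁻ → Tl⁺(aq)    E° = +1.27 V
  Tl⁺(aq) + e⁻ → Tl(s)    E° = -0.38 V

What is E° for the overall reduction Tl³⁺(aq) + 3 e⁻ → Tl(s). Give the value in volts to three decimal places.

Adding the free-energy changes (−nFE°) of the two steps gives −n₃FE°₃ = −n₁FE°₁ − n₂FE°₂.
E°₃ = (2×+1.27 + 1×-0.38) / 3 = (+2.160) / 3 = +0.720 V.

+0.720 V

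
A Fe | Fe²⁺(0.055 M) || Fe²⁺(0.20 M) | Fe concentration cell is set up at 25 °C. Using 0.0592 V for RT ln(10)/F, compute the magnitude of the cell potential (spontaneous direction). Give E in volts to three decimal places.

+0.017 V

For a concentration cell E°cell = 0. The 0.20 M side is the cathode (reduction is favoured where [Fe²⁺] is higher).
With n = 2, E = −(0.0592/2) log([Fe²⁺]ₐₙ/[Fe²⁺]꜀ₐₜ) = −(0.0592/2) log(0.055/0.2) = −(0.0592/2)(-0.561) = +0.017 V.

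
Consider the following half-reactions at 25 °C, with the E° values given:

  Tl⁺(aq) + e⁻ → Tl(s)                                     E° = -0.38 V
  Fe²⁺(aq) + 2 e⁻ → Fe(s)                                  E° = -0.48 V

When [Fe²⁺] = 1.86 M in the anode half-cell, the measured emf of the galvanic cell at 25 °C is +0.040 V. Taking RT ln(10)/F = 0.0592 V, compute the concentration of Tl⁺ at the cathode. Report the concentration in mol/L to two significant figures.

0.13 M

Tl⁺/Tl is the cathode, Fe²⁺/Fe the anode: E°cell = +0.10 V, n = 2.
Overall reaction: 2 Tl⁺(aq) + Fe(s) → 2 Tl(s) + Fe²⁺(aq); Q = [Fe²⁺]^1/[Tl⁺]^2.
From E = E° − (0.0592/n) log Q: log Q = (E° − E)·n/0.0592 = (+0.10 − (+0.040))·2/0.0592 = 2.0270.
So 2·log[Tl⁺] = 1·log(1.86) − log Q = 0.2695 − (2.0270) = -1.7575; log[Tl⁺] = -1.7575 / 2 = -0.8788; [Tl⁺] = 10^(-0.8788) ≈ 0.13 M.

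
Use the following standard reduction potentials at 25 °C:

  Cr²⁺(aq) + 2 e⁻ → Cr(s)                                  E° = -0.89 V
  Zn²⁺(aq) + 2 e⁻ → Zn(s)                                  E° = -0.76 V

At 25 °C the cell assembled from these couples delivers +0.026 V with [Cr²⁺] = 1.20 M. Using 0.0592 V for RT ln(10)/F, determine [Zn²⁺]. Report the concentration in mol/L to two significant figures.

0.00037 M

Zn²⁺/Zn is the cathode, Cr²⁺/Cr the anode: E°cell = +0.13 V, n = 2.
Overall reaction: Zn²⁺(aq) + Cr(s) → Zn(s) + Cr²⁺(aq); Q = [Cr²⁺]^1/[Zn²⁺]^1.
From E = E° − (0.0592/n) log Q: log Q = (E° − E)·n/0.0592 = (+0.13 − (+0.026))·2/0.0592 = 3.5135.
So 1·log[Zn²⁺] = 1·log(1.2) − log Q = 0.0792 − (3.5135) = -3.4343; [Zn²⁺] = 10^(-3.4343) ≈ 0.00037 M.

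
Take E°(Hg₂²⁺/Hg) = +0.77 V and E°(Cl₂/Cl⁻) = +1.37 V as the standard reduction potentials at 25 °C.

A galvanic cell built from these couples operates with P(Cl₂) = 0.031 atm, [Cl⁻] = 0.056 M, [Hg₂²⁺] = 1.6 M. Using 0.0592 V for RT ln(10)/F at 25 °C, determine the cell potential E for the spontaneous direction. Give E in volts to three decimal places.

Cl₂/Cl⁻ is the cathode (higher E°), Hg₂²⁺/Hg the anode: E°cell = +1.37 − (+0.77) = +0.60 V, n = 2.
Overall: Cl₂(g) + 2 Hg(l) → 2 Cl⁻(aq) + Hg₂²⁺(aq)
Q = [Cl⁻]^2·[Hg₂²⁺] / (P(Cl₂)); log Q = -0.791.
E = E° − (0.0592/n) log Q = +0.60 − (0.0592/2)(-0.791) = +0.623 V.

+0.623 V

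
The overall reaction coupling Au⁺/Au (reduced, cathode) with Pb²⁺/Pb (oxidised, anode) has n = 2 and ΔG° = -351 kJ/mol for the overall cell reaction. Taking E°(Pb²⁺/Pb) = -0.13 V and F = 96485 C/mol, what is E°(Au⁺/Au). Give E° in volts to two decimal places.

+1.69 V

E°cell = −ΔG°/(nF) = −(-351×10³)/((2)(96485)) = +1.819 V.
Since Au⁺/Au is the cathode and Pb²⁺/Pb the anode, E°cell = E°(Au⁺/Au) − E°(Pb²⁺/Pb).
So E°(Au⁺/Au) = E°cell + E°(Pb²⁺/Pb) = +1.819 + (-0.13) = +1.69 V.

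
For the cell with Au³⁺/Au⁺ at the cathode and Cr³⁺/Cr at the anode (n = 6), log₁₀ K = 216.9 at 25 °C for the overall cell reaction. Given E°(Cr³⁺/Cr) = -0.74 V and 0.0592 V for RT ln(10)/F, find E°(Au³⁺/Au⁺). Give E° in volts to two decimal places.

+1.40 V

E°cell = (0.0592/n)·log K = (0.0592/6)(216.9) = +2.140 V.
Since Au³⁺/Au⁺ is the cathode and Cr³⁺/Cr the anode, E°cell = E°(Au³⁺/Au⁺) − E°(Cr³⁺/Cr).
So E°(Au³⁺/Au⁺) = E°cell + E°(Cr³⁺/Cr) = +2.140 + (-0.74) = +1.40 V.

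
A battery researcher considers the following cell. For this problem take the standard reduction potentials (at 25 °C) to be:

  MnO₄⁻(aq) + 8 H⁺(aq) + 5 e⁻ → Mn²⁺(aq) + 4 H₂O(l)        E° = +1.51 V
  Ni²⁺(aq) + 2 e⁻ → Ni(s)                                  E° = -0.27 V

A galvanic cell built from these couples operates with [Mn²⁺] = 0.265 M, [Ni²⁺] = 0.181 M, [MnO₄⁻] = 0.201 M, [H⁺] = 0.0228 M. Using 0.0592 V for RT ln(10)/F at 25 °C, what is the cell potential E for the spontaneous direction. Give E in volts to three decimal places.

+1.645 V

MnO₄⁻/Mn²⁺ is the cathode (higher E°), Ni²⁺/Ni the anode: E°cell = +1.51 − (-0.27) = +1.78 V, n = 10.
Overall: 2 MnO₄⁻(aq) + 16 H⁺(aq) + 5 Ni(s) → 2 Mn²⁺(aq) + 8 H₂O(l) + 5 Ni²⁺(aq)
Q = [Mn²⁺]^2·[Ni²⁺]^5 / ([MnO₄⁻]^2·[H⁺]^16); log Q = 22.802.
E = E° − (0.0592/n) log Q = +1.78 − (0.0592/10)(22.802) = +1.645 V.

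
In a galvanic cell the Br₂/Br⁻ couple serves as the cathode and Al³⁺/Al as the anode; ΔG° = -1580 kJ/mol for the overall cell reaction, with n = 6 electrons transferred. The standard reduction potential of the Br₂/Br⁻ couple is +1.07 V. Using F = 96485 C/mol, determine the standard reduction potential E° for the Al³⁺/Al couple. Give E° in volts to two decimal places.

E°cell = −ΔG°/(nF) = −(-1580×10³)/((6)(96485)) = +2.729 V.
Since Br₂/Br⁻ is the cathode and Al³⁺/Al the anode, E°cell = E°(Br₂/Br⁻) − E°(Al³⁺/Al).
So E°(Al³⁺/Al) = E°(Br₂/Br⁻) − E°cell = (+1.07) − (+2.729) = -1.66 V.

-1.66 V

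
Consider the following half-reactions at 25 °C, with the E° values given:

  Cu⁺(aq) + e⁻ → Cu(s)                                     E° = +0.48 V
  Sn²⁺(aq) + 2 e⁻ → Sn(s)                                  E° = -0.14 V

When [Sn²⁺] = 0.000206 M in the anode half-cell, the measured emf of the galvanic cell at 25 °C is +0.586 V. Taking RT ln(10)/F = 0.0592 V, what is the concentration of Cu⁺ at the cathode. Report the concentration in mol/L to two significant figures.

0.0038 M

Cu⁺/Cu is the cathode, Sn²⁺/Sn the anode: E°cell = +0.62 V, n = 2.
Overall reaction: 2 Cu⁺(aq) + Sn(s) → 2 Cu(s) + Sn²⁺(aq); Q = [Sn²⁺]^1/[Cu⁺]^2.
From E = E° − (0.0592/n) log Q: log Q = (E° − E)·n/0.0592 = (+0.62 − (+0.586))·2/0.0592 = 1.1486.
So 2·log[Cu⁺] = 1·log(0.000206) − log Q = -3.6861 − (1.1486) = -4.8347; log[Cu⁺] = -4.8347 / 2 = -2.4173; [Cu⁺] = 10^(-2.4173) ≈ 0.0038 M.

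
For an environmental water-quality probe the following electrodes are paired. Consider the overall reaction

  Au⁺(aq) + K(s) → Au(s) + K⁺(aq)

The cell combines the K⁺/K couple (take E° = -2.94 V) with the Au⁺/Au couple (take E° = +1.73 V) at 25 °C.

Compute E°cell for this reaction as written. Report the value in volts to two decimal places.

The Au⁺/Au couple has the higher reduction potential, so it is the cathode; K⁺/K is oxidised at the anode.
E°cell = E°(cathode) − E°(anode) = (+1.73) − (-2.94) = +4.67 V.
Since E°cell > 0, the reaction is spontaneous under standard conditions.

+4.67 V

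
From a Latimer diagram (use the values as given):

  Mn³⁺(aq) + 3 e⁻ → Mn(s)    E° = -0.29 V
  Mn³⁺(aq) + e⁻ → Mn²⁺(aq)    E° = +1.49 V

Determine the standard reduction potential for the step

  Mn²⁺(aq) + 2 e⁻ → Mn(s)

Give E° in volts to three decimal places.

Sequential free energies add, so n₃E°₃ = n₁E°₁ + n₂E°₂.
With n₃ = 3, and the known step contributing 1×(+1.49) V, the unknown satisfies 2·E° = 3×(-0.29) − 1×(+1.49) = -2.360.
E° = -2.360 / 2 = -1.180 V.

-1.180 V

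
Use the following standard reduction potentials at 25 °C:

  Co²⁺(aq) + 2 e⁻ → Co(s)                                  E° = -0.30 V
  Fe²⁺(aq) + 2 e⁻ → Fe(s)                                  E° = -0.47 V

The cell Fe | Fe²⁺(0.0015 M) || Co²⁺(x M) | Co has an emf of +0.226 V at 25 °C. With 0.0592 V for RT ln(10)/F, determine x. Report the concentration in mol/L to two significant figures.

0.12 M

Co²⁺/Co is the cathode, Fe²⁺/Fe the anode: E°cell = +0.17 V, n = 2.
Overall reaction: Co²⁺(aq) + Fe(s) → Co(s) + Fe²⁺(aq); Q = [Fe²⁺]^1/[Co²⁺]^1.
From E = E° − (0.0592/n) log Q: log Q = (E° − E)·n/0.0592 = (+0.17 − (+0.226))·2/0.0592 = -1.8919.
So 1·log[Co²⁺] = 1·log(0.0015) − log Q = -2.8239 − (-1.8919) = -0.9320; [Co²⁺] = 10^(-0.9320) ≈ 0.12 M.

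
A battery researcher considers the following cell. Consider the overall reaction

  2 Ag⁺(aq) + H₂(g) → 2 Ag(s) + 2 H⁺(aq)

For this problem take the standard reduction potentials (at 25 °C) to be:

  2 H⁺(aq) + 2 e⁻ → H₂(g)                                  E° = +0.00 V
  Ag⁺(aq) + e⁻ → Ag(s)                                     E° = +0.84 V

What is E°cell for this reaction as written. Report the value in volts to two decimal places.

+0.84 V

The Ag⁺/Ag couple has the higher reduction potential, so it is the cathode; H⁺/H₂ is oxidised at the anode.
E°cell = E°(cathode) − E°(anode) = (+0.84) − (+0.00) = +0.84 V.
Since E°cell > 0, the reaction is spontaneous under standard conditions.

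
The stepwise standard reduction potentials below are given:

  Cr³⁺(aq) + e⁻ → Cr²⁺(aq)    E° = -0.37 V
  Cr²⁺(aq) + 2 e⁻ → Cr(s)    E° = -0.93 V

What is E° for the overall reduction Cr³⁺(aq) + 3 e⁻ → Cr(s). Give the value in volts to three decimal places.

Since ΔG° = −nFE° is additive over sequential reductions, n₃E°₃ = n₁E°₁ + n₂E°₂.
E°₃ = (1×-0.37 + 2×-0.93) / 3 = (-2.230) / 3 = -0.743 V.

-0.743 V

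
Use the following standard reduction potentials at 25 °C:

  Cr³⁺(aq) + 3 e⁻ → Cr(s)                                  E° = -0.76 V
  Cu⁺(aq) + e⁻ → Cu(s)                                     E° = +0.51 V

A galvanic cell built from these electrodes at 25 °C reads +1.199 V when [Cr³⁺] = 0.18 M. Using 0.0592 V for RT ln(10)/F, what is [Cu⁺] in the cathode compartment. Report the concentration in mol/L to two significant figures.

0.036 M

Cu⁺/Cu is the cathode, Cr³⁺/Cr the anode: E°cell = +1.27 V, n = 3.
Overall reaction: 3 Cu⁺(aq) + Cr(s) → 3 Cu(s) + Cr³⁺(aq); Q = [Cr³⁺]^1/[Cu⁺]^3.
From E = E° − (0.0592/n) log Q: log Q = (E° − E)·n/0.0592 = (+1.27 − (+1.199))·3/0.0592 = 3.5980.
So 3·log[Cu⁺] = 1·log(0.18) − log Q = -0.7447 − (3.5980) = -4.3427; log[Cu⁺] = -4.3427 / 3 = -1.4476; [Cu⁺] = 10^(-1.4476) ≈ 0.036 M.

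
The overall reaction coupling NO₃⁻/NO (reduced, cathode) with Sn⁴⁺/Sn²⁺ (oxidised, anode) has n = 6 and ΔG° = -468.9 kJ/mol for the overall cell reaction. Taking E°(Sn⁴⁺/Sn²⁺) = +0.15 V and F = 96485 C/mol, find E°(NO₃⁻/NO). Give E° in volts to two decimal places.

E°cell = −ΔG°/(nF) = −(-468.9×10³)/((6)(96485)) = +0.810 V.
Since NO₃⁻/NO is the cathode and Sn⁴⁺/Sn²⁺ the anode, E°cell = E°(NO₃⁻/NO) − E°(Sn⁴⁺/Sn²⁺).
So E°(NO₃⁻/NO) = E°cell + E°(Sn⁴⁺/Sn²⁺) = +0.810 + (+0.15) = +0.96 V.

+0.96 V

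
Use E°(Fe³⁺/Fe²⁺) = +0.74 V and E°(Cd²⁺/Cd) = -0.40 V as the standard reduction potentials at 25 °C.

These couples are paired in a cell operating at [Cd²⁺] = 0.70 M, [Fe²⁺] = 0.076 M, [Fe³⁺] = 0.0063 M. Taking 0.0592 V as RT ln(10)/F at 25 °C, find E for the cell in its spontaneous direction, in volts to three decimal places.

Fe³⁺/Fe²⁺ is the cathode (higher E°), Cd²⁺/Cd the anode: E°cell = +0.74 − (-0.40) = +1.14 V, n = 2.
Overall: 2 Fe³⁺(aq) + Cd(s) → 2 Fe²⁺(aq) + Cd²⁺(aq)
Q = [Fe²⁺]^2·[Cd²⁺] / ([Fe³⁺]^2); log Q = 2.008.
E = E° − (0.0592/n) log Q = +1.14 − (0.0592/2)(2.008) = +1.081 V.

+1.081 V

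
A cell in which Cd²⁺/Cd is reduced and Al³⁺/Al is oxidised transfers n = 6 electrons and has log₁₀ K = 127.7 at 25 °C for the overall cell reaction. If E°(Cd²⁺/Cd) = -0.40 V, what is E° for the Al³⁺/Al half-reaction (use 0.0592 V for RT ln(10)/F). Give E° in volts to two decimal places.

-1.66 V

E°cell = (0.0592/n)·log K = (0.0592/6)(127.7) = +1.260 V.
Since Cd²⁺/Cd is the cathode and Al³⁺/Al the anode, E°cell = E°(Cd²⁺/Cd) − E°(Al³⁺/Al).
So E°(Al³⁺/Al) = E°(Cd²⁺/Cd) − E°cell = (-0.40) − (+1.260) = -1.66 V.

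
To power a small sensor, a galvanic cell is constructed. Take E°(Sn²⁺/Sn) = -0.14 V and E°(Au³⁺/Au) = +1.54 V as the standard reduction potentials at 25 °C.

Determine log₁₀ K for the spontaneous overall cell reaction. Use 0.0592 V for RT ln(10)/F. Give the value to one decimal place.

170.3

Cathode: Au³⁺/Au; anode: Sn²⁺/Sn. E°cell = +1.68 V, n = 6.
log K = nE°cell / 0.0592 = (6)(+1.68) / 0.0592 = 170.3.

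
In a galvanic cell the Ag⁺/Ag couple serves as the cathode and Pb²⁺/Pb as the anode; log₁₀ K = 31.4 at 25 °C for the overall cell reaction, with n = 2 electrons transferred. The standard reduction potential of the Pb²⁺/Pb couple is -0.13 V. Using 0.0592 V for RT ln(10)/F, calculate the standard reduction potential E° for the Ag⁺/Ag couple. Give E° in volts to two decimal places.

+0.80 V

E°cell = (0.0592/n)·log K = (0.0592/2)(31.4) = +0.929 V.
Since Ag⁺/Ag is the cathode and Pb²⁺/Pb the anode, E°cell = E°(Ag⁺/Ag) − E°(Pb²⁺/Pb).
So E°(Ag⁺/Ag) = E°cell + E°(Pb²⁺/Pb) = +0.929 + (-0.13) = +0.80 V.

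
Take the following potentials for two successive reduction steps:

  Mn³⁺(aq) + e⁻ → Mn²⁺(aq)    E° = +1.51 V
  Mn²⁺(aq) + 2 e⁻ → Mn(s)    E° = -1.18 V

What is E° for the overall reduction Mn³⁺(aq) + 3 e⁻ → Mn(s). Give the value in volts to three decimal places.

Standard free energies of sequential steps add: ΔG°₃ = ΔG°₁ + ΔG°₂, so n₃E°₃ = n₁E°₁ + n₂E°₂.
E°₃ = (1×+1.51 + 2×-1.18) / 3 = (-0.850) / 3 = -0.283 V.

-0.283 V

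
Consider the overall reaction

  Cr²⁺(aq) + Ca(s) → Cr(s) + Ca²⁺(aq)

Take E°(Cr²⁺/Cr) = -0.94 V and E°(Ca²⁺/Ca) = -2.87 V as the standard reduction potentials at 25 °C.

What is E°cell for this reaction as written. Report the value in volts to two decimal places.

+1.93 V

The Cr²⁺/Cr couple has the higher reduction potential, so it is the cathode; Ca²⁺/Ca is oxidised at the anode.
E°cell = E°(cathode) − E°(anode) = (-0.94) − (-2.87) = +1.93 V.
Since E°cell > 0, the reaction is spontaneous under standard conditions.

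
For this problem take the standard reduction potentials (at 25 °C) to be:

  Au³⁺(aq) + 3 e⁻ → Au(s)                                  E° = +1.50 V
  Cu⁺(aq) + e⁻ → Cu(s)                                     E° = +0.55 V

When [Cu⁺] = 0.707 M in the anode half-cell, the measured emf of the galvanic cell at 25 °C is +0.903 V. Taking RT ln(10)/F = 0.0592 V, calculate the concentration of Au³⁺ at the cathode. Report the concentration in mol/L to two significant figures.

0.0015 M

Au³⁺/Au is the cathode, Cu⁺/Cu the anode: E°cell = +0.95 V, n = 3.
Overall reaction: Au³⁺(aq) + 3 Cu(s) → Au(s) + 3 Cu⁺(aq); Q = [Cu⁺]^3/[Au³⁺]^1.
From E = E° − (0.0592/n) log Q: log Q = (E° − E)·n/0.0592 = (+0.95 − (+0.903))·3/0.0592 = 2.3818.
So 1·log[Au³⁺] = 3·log(0.707) − log Q = -0.4517 − (2.3818) = -2.8335; [Au³⁺] = 10^(-2.8335) ≈ 0.0015 M.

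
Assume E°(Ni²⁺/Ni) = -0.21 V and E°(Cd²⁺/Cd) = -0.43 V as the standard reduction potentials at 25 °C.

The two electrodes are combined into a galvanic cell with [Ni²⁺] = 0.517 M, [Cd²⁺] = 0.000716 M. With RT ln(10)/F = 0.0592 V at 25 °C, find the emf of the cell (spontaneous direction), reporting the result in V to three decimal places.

+0.305 V

Ni²⁺/Ni is the cathode (higher E°), Cd²⁺/Cd the anode: E°cell = -0.21 − (-0.43) = +0.22 V, n = 2.
Overall: Ni²⁺(aq) + Cd(s) → Ni(s) + Cd²⁺(aq)
Q = [Cd²⁺] / ([Ni²⁺]); log Q = -2.859.
E = E° − (0.0592/n) log Q = +0.22 − (0.0592/2)(-2.859) = +0.305 V.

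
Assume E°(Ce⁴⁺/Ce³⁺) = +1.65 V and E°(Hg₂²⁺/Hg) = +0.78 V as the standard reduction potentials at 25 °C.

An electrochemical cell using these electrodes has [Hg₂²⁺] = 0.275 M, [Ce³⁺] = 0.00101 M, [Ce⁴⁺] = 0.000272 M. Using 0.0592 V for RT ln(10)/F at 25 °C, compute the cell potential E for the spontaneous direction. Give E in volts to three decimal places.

+0.853 V

Ce⁴⁺/Ce³⁺ is the cathode (higher E°), Hg₂²⁺/Hg the anode: E°cell = +1.65 − (+0.78) = +0.87 V, n = 2.
Overall: 2 Ce⁴⁺(aq) + 2 Hg(l) → 2 Ce³⁺(aq) + Hg₂²⁺(aq)
Q = [Ce³⁺]^2·[Hg₂²⁺] / ([Ce⁴⁺]^2); log Q = 0.579.
E = E° − (0.0592/n) log Q = +0.87 − (0.0592/2)(0.579) = +0.853 V.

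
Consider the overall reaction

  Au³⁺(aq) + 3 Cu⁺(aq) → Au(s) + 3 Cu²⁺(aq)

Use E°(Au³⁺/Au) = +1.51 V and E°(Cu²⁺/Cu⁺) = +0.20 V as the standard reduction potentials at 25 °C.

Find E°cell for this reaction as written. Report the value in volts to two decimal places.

The Au³⁺/Au couple has the higher reduction potential, so it is the cathode; Cu²⁺/Cu⁺ is oxidised at the anode.
E°cell = E°(cathode) − E°(anode) = (+1.51) − (+0.20) = +1.31 V.
Since E°cell > 0, the reaction is spontaneous under standard conditions.

+1.31 V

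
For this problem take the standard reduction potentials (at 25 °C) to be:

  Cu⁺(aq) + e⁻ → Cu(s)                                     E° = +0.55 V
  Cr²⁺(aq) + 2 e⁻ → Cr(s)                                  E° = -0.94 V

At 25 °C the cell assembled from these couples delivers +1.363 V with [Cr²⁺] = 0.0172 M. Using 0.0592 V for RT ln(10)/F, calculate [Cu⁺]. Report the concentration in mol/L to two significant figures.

0.00094 M

Cu⁺/Cu is the cathode, Cr²⁺/Cr the anode: E°cell = +1.49 V, n = 2.
Overall reaction: 2 Cu⁺(aq) + Cr(s) → 2 Cu(s) + Cr²⁺(aq); Q = [Cr²⁺]^1/[Cu⁺]^2.
From E = E° − (0.0592/n) log Q: log Q = (E° − E)·n/0.0592 = (+1.49 − (+1.363))·2/0.0592 = 4.2905.
So 2·log[Cu⁺] = 1·log(0.0172) − log Q = -1.7645 − (4.2905) = -6.0550; log[Cu⁺] = -6.0550 / 2 = -3.0275; [Cu⁺] = 10^(-3.0275) ≈ 0.00094 M.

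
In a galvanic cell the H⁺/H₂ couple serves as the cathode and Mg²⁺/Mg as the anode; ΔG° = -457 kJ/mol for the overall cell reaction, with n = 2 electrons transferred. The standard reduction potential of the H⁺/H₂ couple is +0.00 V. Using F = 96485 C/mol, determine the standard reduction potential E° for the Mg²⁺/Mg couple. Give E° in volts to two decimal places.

E°cell = −ΔG°/(nF) = −(-457×10³)/((2)(96485)) = +2.368 V.
Since H⁺/H₂ is the cathode and Mg²⁺/Mg the anode, E°cell = E°(H⁺/H₂) − E°(Mg²⁺/Mg).
So E°(Mg²⁺/Mg) = E°(H⁺/H₂) − E°cell = (+0.00) − (+2.368) = -2.37 V.

-2.37 V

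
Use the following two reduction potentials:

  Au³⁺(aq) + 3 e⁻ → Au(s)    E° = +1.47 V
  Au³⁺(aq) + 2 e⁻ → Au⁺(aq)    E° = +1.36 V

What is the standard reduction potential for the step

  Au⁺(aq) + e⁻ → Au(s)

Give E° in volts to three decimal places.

Sequential free energies add, so n₃E°₃ = n₁E°₁ + n₂E°₂.
With n₃ = 3, and the known step contributing 2×(+1.36) V, the unknown satisfies 1·E° = 3×(+1.47) − 2×(+1.36) = +1.690.
E° = +1.690 / 1 = +1.690 V.

+1.690 V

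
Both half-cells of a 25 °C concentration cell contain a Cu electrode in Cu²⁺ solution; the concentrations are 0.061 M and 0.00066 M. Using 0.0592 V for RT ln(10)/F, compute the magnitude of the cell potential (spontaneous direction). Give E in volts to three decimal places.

+0.058 V

For a concentration cell E°cell = 0. The 0.061 M side is the cathode (reduction is favoured where [Cu²⁺] is higher).
With n = 2, E = −(0.0592/2) log([Cu²⁺]ₐₙ/[Cu²⁺]꜀ₐₜ) = −(0.0592/2) log(0.00066/0.061) = −(0.0592/2)(-1.966) = +0.058 V.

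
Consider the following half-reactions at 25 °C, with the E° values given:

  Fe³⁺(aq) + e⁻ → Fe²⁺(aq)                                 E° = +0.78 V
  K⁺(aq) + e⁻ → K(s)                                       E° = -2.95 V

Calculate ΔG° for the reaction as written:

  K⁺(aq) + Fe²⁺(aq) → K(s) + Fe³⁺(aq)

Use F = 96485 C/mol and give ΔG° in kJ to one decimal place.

As written, K⁺/K is reduced (cathode) and Fe³⁺/Fe²⁺ is oxidised (anode), so E°cell = (-2.95) − (+0.78) = -3.73 V.
Balancing electrons gives n = 1.
ΔG° = −nFE° = −(1)(96485)(-3.73) = 359,889 J = +359.9 kJ.

+359.9 kJ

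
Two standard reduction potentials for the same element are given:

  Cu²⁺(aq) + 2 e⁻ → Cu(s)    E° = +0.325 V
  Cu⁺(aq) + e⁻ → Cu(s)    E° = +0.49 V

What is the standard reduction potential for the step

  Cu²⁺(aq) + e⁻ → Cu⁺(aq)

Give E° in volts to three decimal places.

Sequential free energies add, so n₃E°₃ = n₁E°₁ + n₂E°₂.
With n₃ = 2, and the known step contributing 1×(+0.49) V, the unknown satisfies 1·E° = 2×(+0.325) − 1×(+0.49) = +0.160.
E° = +0.160 / 1 = +0.160 V.

+0.160 V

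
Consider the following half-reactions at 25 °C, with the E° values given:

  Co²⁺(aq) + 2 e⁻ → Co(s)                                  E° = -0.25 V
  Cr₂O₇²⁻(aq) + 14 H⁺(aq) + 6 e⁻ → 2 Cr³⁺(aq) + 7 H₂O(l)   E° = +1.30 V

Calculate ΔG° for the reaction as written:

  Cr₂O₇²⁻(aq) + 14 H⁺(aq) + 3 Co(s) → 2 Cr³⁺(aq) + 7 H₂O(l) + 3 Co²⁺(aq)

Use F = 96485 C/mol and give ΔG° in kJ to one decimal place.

-897.3 kJ

As written, Cr₂O₇²⁻/Cr³⁺ is reduced (cathode) and Co²⁺/Co is oxidised (anode), so E°cell = (+1.30) − (-0.25) = +1.55 V.
Balancing electrons gives n = 6.
ΔG° = −nFE° = −(6)(96485)(+1.55) = -897,310 J = -897.3 kJ.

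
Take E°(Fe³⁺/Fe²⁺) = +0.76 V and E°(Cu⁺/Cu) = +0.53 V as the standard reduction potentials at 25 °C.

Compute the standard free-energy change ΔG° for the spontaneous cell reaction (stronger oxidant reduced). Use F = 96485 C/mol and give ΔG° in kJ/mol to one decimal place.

Fe³⁺/Fe²⁺ (E° = +0.76 V) is the cathode; Cu⁺/Cu (E° = +0.53 V) is the anode, so E°cell = +0.23 V.
Balancing electrons gives n = 1 (lcm of 1 and 1).
ΔG° = −nFE° = −(1)(96485)(+0.23) = -22,192 J = -22.2 kJ/mol.

-22.2 kJ/mol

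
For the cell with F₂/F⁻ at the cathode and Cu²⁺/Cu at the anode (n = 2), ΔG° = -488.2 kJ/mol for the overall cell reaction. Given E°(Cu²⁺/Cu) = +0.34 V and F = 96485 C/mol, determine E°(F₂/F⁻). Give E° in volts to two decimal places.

E°cell = −ΔG°/(nF) = −(-488.2×10³)/((2)(96485)) = +2.530 V.
Since F₂/F⁻ is the cathode and Cu²⁺/Cu the anode, E°cell = E°(F₂/F⁻) − E°(Cu²⁺/Cu).
So E°(F₂/F⁻) = E°cell + E°(Cu²⁺/Cu) = +2.530 + (+0.34) = +2.87 V.

+2.87 V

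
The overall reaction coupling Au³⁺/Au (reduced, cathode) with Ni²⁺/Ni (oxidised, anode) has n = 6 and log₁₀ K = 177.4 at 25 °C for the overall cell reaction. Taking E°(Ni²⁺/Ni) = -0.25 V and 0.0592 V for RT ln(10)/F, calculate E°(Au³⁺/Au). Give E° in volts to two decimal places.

+1.50 V

E°cell = (0.0592/n)·log K = (0.0592/6)(177.4) = +1.750 V.
Since Au³⁺/Au is the cathode and Ni²⁺/Ni the anode, E°cell = E°(Au³⁺/Au) − E°(Ni²⁺/Ni).
So E°(Au³⁺/Au) = E°cell + E°(Ni²⁺/Ni) = +1.750 + (-0.25) = +1.50 V.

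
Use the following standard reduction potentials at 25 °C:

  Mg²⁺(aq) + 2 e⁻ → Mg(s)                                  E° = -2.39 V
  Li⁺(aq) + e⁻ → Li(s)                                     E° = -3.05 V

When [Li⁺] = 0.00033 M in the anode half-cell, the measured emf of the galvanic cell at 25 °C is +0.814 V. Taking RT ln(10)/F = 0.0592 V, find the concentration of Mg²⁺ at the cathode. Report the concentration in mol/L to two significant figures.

0.017 M

Mg²⁺/Mg is the cathode, Li⁺/Li the anode: E°cell = +0.66 V, n = 2.
Overall reaction: Mg²⁺(aq) + 2 Li(s) → Mg(s) + 2 Li⁺(aq); Q = [Li⁺]^2/[Mg²⁺]^1.
From E = E° − (0.0592/n) log Q: log Q = (E° − E)·n/0.0592 = (+0.66 − (+0.814))·2/0.0592 = -5.2027.
So 1·log[Mg²⁺] = 2·log(0.00033) − log Q = -6.9630 − (-5.2027) = -1.7603; [Mg²⁺] = 10^(-1.7603) ≈ 0.017 M.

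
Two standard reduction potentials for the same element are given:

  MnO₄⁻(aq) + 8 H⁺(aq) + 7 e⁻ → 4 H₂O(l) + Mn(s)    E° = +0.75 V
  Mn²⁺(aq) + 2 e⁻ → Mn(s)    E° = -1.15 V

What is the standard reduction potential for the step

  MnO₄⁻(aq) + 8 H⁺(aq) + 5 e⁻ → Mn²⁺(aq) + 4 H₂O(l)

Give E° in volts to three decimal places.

+1.510 V

Sequential free energies add, so n₃E°₃ = n₁E°₁ + n₂E°₂.
With n₃ = 7, and the known step contributing 2×(-1.15) V, the unknown satisfies 5·E° = 7×(+0.75) − 2×(-1.15) = +7.550.
E° = +7.550 / 5 = +1.510 V.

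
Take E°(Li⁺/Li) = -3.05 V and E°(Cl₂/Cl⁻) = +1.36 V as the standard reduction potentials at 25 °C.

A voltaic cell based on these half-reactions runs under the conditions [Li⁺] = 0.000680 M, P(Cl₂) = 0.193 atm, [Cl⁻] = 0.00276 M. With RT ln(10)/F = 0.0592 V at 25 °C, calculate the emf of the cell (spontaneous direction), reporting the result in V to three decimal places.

+4.728 V

Cl₂/Cl⁻ is the cathode (higher E°), Li⁺/Li the anode: E°cell = +1.36 − (-3.05) = +4.41 V, n = 2.
Overall: Cl₂(g) + 2 Li(s) → 2 Cl⁻(aq) + 2 Li⁺(aq)
Q = [Cl⁻]^2·[Li⁺]^2 / (P(Cl₂)); log Q = -10.739.
E = E° − (0.0592/n) log Q = +4.41 − (0.0592/2)(-10.739) = +4.728 V.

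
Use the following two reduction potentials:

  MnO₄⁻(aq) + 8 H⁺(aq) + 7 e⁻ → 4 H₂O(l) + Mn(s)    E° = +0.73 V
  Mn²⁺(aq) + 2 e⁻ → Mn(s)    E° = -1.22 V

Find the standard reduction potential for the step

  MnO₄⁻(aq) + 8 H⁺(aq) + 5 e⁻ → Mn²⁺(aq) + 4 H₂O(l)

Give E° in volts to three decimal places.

+1.510 V

Sequential free energies add, so n₃E°₃ = n₁E°₁ + n₂E°₂.
With n₃ = 7, and the known step contributing 2×(-1.22) V, the unknown satisfies 5·E° = 7×(+0.73) − 2×(-1.22) = +7.550.
E° = +7.550 / 5 = +1.510 V.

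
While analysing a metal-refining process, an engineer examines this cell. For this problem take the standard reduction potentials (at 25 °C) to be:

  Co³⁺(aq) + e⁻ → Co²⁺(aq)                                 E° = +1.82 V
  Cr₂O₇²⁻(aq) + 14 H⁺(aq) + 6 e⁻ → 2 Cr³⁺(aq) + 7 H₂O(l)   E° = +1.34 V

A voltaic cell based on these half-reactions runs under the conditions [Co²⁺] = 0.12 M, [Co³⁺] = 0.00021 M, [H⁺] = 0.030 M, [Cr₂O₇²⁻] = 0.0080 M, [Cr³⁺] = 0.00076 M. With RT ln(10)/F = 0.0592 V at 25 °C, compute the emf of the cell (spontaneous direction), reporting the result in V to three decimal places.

Co³⁺/Co²⁺ is the cathode (higher E°), Cr₂O₇²⁻/Cr³⁺ the anode: E°cell = +1.82 − (+1.34) = +0.48 V, n = 6.
Overall: 6 Co³⁺(aq) + 2 Cr³⁺(aq) + 7 H₂O(l) → 6 Co²⁺(aq) + Cr₂O₇²⁻(aq) + 14 H⁺(aq)
Q = [Co²⁺]^6·[Cr₂O₇²⁻]·[H⁺]^14 / ([Co³⁺]^6·[Cr³⁺]^2); log Q = -0.637.
E = E° − (0.0592/n) log Q = +0.48 − (0.0592/6)(-0.637) = +0.486 V.

+0.486 V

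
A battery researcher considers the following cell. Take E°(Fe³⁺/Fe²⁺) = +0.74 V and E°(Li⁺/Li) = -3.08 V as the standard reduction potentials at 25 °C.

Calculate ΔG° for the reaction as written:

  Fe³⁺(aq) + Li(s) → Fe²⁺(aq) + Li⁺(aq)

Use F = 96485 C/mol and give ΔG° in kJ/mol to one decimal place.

As written, Fe³⁺/Fe²⁺ is reduced (cathode) and Li⁺/Li is oxidised (anode), so E°cell = (+0.74) − (-3.08) = +3.82 V.
Balancing electrons gives n = 1.
ΔG° = −nFE° = −(1)(96485)(+3.82) = -368,573 J = -368.6 kJ/mol.

-368.6 kJ/mol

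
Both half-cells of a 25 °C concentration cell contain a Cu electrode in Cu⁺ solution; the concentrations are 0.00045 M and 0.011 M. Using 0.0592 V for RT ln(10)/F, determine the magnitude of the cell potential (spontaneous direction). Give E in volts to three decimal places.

For a concentration cell E°cell = 0. The 0.011 M side is the cathode (reduction is favoured where [Cu⁺] is higher).
With n = 1, E = −(0.0592/1) log([Cu⁺]ₐₙ/[Cu⁺]꜀ₐₜ) = −(0.0592/1) log(0.00045/0.011) = −(0.0592/1)(-1.388) = +0.082 V.

+0.082 V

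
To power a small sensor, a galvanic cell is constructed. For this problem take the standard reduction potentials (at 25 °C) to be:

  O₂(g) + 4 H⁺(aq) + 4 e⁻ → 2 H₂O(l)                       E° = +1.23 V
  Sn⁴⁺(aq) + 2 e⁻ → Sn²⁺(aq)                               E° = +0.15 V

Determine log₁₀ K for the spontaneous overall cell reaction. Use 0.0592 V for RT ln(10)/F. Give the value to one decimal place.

73.0

Cathode: O₂/H₂O; anode: Sn⁴⁺/Sn²⁺. E°cell = +1.08 V, n = 4.
log K = nE°cell / 0.0592 = (4)(+1.08) / 0.0592 = 73.0.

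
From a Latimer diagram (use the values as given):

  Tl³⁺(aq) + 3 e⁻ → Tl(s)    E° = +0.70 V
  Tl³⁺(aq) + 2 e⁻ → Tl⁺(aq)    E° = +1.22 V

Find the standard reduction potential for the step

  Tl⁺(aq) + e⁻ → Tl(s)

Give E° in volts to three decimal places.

-0.340 V

Sequential free energies add, so n₃E°₃ = n₁E°₁ + n₂E°₂.
With n₃ = 3, and the known step contributing 2×(+1.22) V, the unknown satisfies 1·E° = 3×(+0.70) − 2×(+1.22) = -0.340.
E° = -0.340 / 1 = -0.340 V.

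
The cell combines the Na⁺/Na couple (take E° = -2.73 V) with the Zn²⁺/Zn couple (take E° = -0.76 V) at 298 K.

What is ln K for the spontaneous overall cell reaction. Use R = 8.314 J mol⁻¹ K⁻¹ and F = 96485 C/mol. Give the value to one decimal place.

153.4

Cathode: Zn²⁺/Zn; anode: Na⁺/Na. E°cell = (-0.76) − (-2.73) = +1.97 V, with n = 2.
ΔG° = −nFE° = −RT ln K, so ln K = nFE°/(RT) = (2)(96485)(+1.97) / ((8.314)(298)) = 153.437.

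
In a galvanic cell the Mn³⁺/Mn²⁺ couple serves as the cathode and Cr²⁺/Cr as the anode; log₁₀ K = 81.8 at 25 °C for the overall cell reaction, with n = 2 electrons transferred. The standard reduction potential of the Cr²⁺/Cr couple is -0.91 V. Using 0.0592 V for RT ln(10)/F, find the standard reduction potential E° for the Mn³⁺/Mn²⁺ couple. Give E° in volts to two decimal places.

+1.51 V

E°cell = (0.0592/n)·log K = (0.0592/2)(81.8) = +2.421 V.
Since Mn³⁺/Mn²⁺ is the cathode and Cr²⁺/Cr the anode, E°cell = E°(Mn³⁺/Mn²⁺) − E°(Cr²⁺/Cr).
So E°(Mn³⁺/Mn²⁺) = E°cell + E°(Cr²⁺/Cr) = +2.421 + (-0.91) = +1.51 V.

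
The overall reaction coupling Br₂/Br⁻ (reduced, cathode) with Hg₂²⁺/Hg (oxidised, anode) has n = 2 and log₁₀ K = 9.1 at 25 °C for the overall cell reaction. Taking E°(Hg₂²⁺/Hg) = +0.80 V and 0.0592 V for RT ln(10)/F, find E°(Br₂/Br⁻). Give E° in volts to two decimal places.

+1.07 V

E°cell = (0.0592/n)·log K = (0.0592/2)(9.1) = +0.269 V.
Since Br₂/Br⁻ is the cathode and Hg₂²⁺/Hg the anode, E°cell = E°(Br₂/Br⁻) − E°(Hg₂²⁺/Hg).
So E°(Br₂/Br⁻) = E°cell + E°(Hg₂²⁺/Hg) = +0.269 + (+0.80) = +1.07 V.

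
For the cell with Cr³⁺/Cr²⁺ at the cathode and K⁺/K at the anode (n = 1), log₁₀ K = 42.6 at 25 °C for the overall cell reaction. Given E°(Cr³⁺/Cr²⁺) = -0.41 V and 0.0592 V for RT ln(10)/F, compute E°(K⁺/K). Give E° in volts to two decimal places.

-2.93 V

E°cell = (0.0592/n)·log K = (0.0592/1)(42.6) = +2.522 V.
Since Cr³⁺/Cr²⁺ is the cathode and K⁺/K the anode, E°cell = E°(Cr³⁺/Cr²⁺) − E°(K⁺/K).
So E°(K⁺/K) = E°(Cr³⁺/Cr²⁺) − E°cell = (-0.41) − (+2.522) = -2.93 V.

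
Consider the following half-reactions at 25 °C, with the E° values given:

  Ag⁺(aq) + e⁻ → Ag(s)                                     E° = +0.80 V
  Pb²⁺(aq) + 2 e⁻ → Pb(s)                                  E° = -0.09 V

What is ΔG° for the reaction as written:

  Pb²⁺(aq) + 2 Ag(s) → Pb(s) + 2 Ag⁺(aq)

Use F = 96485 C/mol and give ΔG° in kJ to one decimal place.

+171.7 kJ

As written, Pb²⁺/Pb is reduced (cathode) and Ag⁺/Ag is oxidised (anode), so E°cell = (-0.09) − (+0.80) = -0.89 V.
Balancing electrons gives n = 2.
ΔG° = −nFE° = −(2)(96485)(-0.89) = 171,743 J = +171.7 kJ.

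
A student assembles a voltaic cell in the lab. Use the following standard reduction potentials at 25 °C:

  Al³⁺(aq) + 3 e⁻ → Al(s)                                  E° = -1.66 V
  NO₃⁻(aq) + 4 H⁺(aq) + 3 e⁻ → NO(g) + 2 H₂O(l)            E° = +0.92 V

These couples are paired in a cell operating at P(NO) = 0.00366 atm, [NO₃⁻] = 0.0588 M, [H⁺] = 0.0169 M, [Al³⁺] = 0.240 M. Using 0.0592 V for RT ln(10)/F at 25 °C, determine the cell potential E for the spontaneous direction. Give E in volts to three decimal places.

+2.476 V

NO₃⁻/NO is the cathode (higher E°), Al³⁺/Al the anode: E°cell = +0.92 − (-1.66) = +2.58 V, n = 3.
Overall: NO₃⁻(aq) + 4 H⁺(aq) + Al(s) → NO(g) + 2 H₂O(l) + Al³⁺(aq)
Q = P(NO)·[Al³⁺] / ([NO₃⁻]·[H⁺]^4); log Q = 5.263.
E = E° − (0.0592/n) log Q = +2.58 − (0.0592/3)(5.263) = +2.476 V.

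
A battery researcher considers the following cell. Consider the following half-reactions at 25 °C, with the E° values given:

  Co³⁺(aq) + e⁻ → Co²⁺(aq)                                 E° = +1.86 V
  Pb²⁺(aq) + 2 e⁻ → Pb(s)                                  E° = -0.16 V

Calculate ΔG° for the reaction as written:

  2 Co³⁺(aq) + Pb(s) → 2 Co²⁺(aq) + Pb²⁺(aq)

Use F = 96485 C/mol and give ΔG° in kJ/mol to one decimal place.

-389.8 kJ/mol

As written, Co³⁺/Co²⁺ is reduced (cathode) and Pb²⁺/Pb is oxidised (anode), so E°cell = (+1.86) − (-0.16) = +2.02 V.
Balancing electrons gives n = 2.
ΔG° = −nFE° = −(2)(96485)(+2.02) = -389,799 J = -389.8 kJ/mol.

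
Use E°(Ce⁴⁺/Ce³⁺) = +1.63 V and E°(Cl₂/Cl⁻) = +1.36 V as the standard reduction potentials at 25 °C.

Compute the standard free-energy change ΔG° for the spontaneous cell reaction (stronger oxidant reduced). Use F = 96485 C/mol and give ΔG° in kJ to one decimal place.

-52.1 kJ

Ce⁴⁺/Ce³⁺ (E° = +1.63 V) is the cathode; Cl₂/Cl⁻ (E° = +1.36 V) is the anode, so E°cell = +0.27 V.
Balancing electrons gives n = 2 (lcm of 1 and 2).
ΔG° = −nFE° = −(2)(96485)(+0.27) = -52,102 J = -52.1 kJ.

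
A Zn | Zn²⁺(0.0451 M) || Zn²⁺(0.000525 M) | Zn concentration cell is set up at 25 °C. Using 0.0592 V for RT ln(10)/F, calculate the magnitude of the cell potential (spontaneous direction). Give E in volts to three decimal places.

+0.057 V

For a concentration cell E°cell = 0. The 0.0451 M side is the cathode (reduction is favoured where [Zn²⁺] is higher).
With n = 2, E = −(0.0592/2) log([Zn²⁺]ₐₙ/[Zn²⁺]꜀ₐₜ) = −(0.0592/2) log(0.000525/0.0451) = −(0.0592/2)(-1.934) = +0.057 V.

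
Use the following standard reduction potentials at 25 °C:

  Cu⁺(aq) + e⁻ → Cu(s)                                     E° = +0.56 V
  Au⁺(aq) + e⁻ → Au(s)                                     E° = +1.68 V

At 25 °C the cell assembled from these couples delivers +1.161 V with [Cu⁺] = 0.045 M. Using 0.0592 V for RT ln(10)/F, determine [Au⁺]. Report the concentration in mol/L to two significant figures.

Au⁺/Au is the cathode, Cu⁺/Cu the anode: E°cell = +1.12 V, n = 1.
Overall reaction: Au⁺(aq) + Cu(s) → Au(s) + Cu⁺(aq); Q = [Cu⁺]^1/[Au⁺]^1.
From E = E° − (0.0592/n) log Q: log Q = (E° − E)·n/0.0592 = (+1.12 − (+1.161))·1/0.0592 = -0.6926.
So 1·log[Au⁺] = 1·log(0.045) − log Q = -1.3468 − (-0.6926) = -0.6542; [Au⁺] = 10^(-0.6542) ≈ 0.22 M.

0.22 M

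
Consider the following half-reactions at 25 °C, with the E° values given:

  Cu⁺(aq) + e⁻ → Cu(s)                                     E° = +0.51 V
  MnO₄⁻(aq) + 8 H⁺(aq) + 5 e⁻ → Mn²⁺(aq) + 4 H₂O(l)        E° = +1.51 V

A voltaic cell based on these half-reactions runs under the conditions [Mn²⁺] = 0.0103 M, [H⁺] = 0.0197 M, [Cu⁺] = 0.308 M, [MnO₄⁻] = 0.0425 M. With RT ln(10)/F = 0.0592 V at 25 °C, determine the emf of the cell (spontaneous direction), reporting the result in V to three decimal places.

MnO₄⁻/Mn²⁺ is the cathode (higher E°), Cu⁺/Cu the anode: E°cell = +1.51 − (+0.51) = +1.00 V, n = 5.
Overall: MnO₄⁻(aq) + 8 H⁺(aq) + 5 Cu(s) → Mn²⁺(aq) + 4 H₂O(l) + 5 Cu⁺(aq)
Q = [Mn²⁺]·[Cu⁺]^5 / ([MnO₄⁻]·[H⁺]^8); log Q = 10.471.
E = E° − (0.0592/n) log Q = +1.00 − (0.0592/5)(10.471) = +0.876 V.

+0.876 V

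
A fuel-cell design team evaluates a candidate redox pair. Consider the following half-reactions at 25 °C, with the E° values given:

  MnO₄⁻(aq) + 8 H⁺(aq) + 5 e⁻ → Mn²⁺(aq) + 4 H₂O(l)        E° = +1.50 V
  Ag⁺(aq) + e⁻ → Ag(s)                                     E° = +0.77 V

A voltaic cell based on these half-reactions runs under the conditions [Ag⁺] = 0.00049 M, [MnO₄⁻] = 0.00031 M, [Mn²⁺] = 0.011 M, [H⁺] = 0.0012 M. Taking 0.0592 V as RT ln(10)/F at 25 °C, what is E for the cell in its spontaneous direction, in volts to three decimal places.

+0.631 V

MnO₄⁻/Mn²⁺ is the cathode (higher E°), Ag⁺/Ag the anode: E°cell = +1.50 − (+0.77) = +0.73 V, n = 5.
Overall: MnO₄⁻(aq) + 8 H⁺(aq) + 5 Ag(s) → Mn²⁺(aq) + 4 H₂O(l) + 5 Ag⁺(aq)
Q = [Mn²⁺]·[Ag⁺]^5 / ([MnO₄⁻]·[H⁺]^8); log Q = 8.368.
E = E° − (0.0592/n) log Q = +0.73 − (0.0592/5)(8.368) = +0.631 V.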